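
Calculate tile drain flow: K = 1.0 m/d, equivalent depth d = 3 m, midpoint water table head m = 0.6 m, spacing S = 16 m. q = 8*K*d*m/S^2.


q = 8*K*d*m/S^2
q = 8*1.0*3*0.6/16^2
q = 14.4000 / 256

0.0562 m/d


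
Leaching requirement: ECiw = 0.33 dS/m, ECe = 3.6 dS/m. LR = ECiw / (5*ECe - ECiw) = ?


LR = ECiw / (5*ECe - ECiw)
LR = 0.33 / (5*3.6 - 0.33)
LR = 0.33 / 17.6700

0.0187


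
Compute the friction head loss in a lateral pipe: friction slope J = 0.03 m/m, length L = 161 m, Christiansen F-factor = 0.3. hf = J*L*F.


hf = J * L * F = 0.03 * 161 * 0.3 = 1.4490 m

1.4490 m


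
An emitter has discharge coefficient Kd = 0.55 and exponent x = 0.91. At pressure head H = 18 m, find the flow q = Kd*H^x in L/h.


q = Kd * H^x = 0.55 * 18^0.91 = 0.55 * 13.877076

7.6324 L/h


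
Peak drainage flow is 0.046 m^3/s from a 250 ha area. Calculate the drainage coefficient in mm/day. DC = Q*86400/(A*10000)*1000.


DC = Q * 86400 / (A * 10000) * 1000
DC = 0.046 * 86400 / (250 * 10000) * 1000
DC = 3974400.0000 / 2500000

1.5898 mm/day


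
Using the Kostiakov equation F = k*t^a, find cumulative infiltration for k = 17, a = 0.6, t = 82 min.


F = k * t^a = 17 * 82^0.6
F = 17 * 14.069813

239.1868 mm


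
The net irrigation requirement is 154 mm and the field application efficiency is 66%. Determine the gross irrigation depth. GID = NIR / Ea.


Ea = 66% = 0.66
GID = NIR / Ea = 154 / 0.66 = 233.3333 mm

233.3333 mm


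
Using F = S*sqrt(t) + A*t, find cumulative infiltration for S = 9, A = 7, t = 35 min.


F = S*sqrt(t) + A*t
F = 9*sqrt(35) + 7*35
F = 9*5.916080 + 245

298.2447 mm


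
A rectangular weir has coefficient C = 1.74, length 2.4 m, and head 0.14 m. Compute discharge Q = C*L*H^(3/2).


Q = C * L * H^(3/2) = 1.74 * 2.4 * 0.14^1.5 = 1.74 * 2.4 * 0.052383

0.2188 m^3/s


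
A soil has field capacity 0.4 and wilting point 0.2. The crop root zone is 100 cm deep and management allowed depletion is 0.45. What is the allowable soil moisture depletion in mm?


SMD = (FC - PWP) * d * MAD * 10
SMD = (0.4 - 0.2) * 100 * 0.45 * 10
SMD = 0.2000 * 100 * 0.45 * 10

90.0000 mm


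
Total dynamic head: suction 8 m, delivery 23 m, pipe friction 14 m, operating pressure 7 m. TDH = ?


TDH = Hs + Hd + hf + Hp = 8 + 23 + 14 + 7 = 52

52 m


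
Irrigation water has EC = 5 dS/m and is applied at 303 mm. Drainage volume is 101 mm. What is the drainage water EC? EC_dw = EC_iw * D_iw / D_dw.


EC_dw = EC_iw * D_iw / D_dw
EC_dw = 5 * 303 / 101
EC_dw = 1515 / 101

15.0000 dS/m


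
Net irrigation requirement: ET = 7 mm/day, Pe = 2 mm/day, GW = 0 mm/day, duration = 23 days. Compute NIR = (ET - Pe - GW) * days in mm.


Daily deficit = ET - Pe - GW = 7 - 2 - 0 = 5 mm/day
NIR = 5 * 23 = 115 mm

115.0000 mm


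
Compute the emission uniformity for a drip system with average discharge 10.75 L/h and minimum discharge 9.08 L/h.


EU = (q_min/q_avg)*100 = (9.08/10.75)*100 = 84.4651%

84.4651 %


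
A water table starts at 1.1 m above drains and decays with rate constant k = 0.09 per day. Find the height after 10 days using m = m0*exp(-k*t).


m = m0 * exp(-k*t)
m = 1.1 * exp(-0.09 * 10)
m = 1.1 * exp(-0.9000)

0.4472 m


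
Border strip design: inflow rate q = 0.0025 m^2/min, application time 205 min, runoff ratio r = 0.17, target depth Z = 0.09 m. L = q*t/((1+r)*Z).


L = q*t/((1+r)*Z)
L = 0.0025*205/((1+0.17)*0.09)
L = 0.5125/0.1053

4.8670 m


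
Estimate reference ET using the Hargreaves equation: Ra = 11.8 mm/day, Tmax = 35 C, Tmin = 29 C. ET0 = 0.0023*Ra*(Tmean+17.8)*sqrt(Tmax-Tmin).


Tmean = (Tmax + Tmin)/2 = (35 + 29)/2 = 32.0
ET0 = 0.0023 * 11.8 * (32.0 + 17.8) * sqrt(35 - 29)
ET0 = 0.0023 * 11.8 * 49.8 * 2.449490

3.3107 mm/day


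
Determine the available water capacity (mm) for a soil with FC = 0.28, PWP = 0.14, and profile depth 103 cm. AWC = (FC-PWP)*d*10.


AWC = (FC - PWP) * d * 10
AWC = (0.28 - 0.14) * 103 * 10
AWC = 0.1400 * 103 * 10

144.2000 mm


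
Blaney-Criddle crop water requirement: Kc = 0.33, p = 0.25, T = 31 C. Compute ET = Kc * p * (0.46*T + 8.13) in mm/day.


ET = Kc * p * (0.46*T + 8.13)
ET = 0.33 * 0.25 * (0.46*31 + 8.13)
ET = 0.33 * 0.25 * 22.3900

1.8472 mm/day


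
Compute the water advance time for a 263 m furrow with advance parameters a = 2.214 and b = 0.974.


t = (L/a)^(1/b)
t = (263/2.214)^(1/0.974)
t = 118.789521^(1/0.974)

134.9467 min


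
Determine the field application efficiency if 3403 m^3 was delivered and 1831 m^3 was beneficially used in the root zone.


Ea = V_root / V_field * 100 = 1831 / 3403 * 100 = 53.8055%

53.8055 %


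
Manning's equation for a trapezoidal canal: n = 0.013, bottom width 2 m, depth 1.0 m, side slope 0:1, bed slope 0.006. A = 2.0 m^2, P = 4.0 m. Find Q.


R = A/P = 2.0/4.0 = 0.500000
Q = (1/0.013) * 2.0 * 0.500000^(2/3) * 0.006^0.5

7.5072 m^3/s


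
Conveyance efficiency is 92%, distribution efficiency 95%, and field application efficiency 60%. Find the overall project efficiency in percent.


Ec = 0.92, Eb = 0.95, Ea = 0.6
E = 0.92 * 0.95 * 0.6 * 100 = 52.4400%

52.4400 %


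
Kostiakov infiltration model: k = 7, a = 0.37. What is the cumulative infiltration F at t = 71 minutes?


F = k * t^a = 7 * 71^0.37
F = 7 * 4.841340

33.8894 mm


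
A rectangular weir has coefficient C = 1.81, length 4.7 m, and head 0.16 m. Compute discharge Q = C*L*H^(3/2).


Q = C * L * H^(3/2) = 1.81 * 4.7 * 0.16^1.5 = 1.81 * 4.7 * 0.064000

0.5444 m^3/s


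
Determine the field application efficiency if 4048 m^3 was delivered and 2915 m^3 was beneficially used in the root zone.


Ea = V_root / V_field * 100 = 2915 / 4048 * 100 = 72.0109%

72.0109 %


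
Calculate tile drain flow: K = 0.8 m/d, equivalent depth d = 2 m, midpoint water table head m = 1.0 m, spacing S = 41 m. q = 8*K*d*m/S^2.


q = 8*K*d*m/S^2
q = 8*0.8*2*1.0/41^2
q = 12.8000 / 1681

0.0076 m/d


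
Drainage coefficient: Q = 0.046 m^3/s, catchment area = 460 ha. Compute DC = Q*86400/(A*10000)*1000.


DC = Q * 86400 / (A * 10000) * 1000
DC = 0.046 * 86400 / (460 * 10000) * 1000
DC = 3974400.0000 / 4600000

0.8640 mm/day


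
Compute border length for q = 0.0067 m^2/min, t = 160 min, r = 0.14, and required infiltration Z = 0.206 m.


L = q*t/((1+r)*Z)
L = 0.0067*160/((1+0.14)*0.206)
L = 1.072/0.23484

4.5648 m


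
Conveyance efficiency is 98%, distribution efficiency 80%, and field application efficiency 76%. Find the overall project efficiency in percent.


Ec = 0.98, Eb = 0.8, Ea = 0.76
E = 0.98 * 0.8 * 0.76 * 100 = 59.5840%

59.5840 %


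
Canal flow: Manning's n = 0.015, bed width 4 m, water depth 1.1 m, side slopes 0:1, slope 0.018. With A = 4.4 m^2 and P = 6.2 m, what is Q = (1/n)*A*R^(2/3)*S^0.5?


R = A/P = 4.4/6.2 = 0.709677
Q = (1/0.015) * 4.4 * 0.709677^(2/3) * 0.018^0.5

31.3116 m^3/s


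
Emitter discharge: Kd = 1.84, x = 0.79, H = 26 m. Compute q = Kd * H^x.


q = Kd * H^x = 1.84 * 26^0.79 = 1.84 * 13.116832

24.1350 L/h


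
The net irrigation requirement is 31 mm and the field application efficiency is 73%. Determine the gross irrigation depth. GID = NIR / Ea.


Ea = 73% = 0.73
GID = NIR / Ea = 31 / 0.73 = 42.4658 mm

42.4658 mm


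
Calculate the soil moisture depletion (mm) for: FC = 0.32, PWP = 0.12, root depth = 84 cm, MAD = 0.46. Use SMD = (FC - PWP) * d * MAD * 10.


SMD = (FC - PWP) * d * MAD * 10
SMD = (0.32 - 0.12) * 84 * 0.46 * 10
SMD = 0.2000 * 84 * 0.46 * 10

77.2800 mm


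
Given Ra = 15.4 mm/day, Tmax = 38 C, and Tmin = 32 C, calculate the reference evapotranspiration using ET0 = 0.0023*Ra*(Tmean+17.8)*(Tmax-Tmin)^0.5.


Tmean = (Tmax + Tmin)/2 = (38 + 32)/2 = 35.0
ET0 = 0.0023 * 15.4 * (35.0 + 17.8) * sqrt(38 - 32)
ET0 = 0.0023 * 15.4 * 52.8 * 2.449490

4.5810 mm/day


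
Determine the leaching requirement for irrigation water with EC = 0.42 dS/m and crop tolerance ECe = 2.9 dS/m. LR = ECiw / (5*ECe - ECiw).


LR = ECiw / (5*ECe - ECiw)
LR = 0.42 / (5*2.9 - 0.42)
LR = 0.42 / 14.0800

0.0298


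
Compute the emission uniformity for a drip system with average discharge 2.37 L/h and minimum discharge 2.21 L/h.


EU = (q_min/q_avg)*100 = (2.21/2.37)*100 = 93.2489%

93.2489 %


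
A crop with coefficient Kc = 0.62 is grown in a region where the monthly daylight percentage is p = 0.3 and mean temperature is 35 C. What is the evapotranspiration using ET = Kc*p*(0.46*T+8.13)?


ET = Kc * p * (0.46*T + 8.13)
ET = 0.62 * 0.3 * (0.46*35 + 8.13)
ET = 0.62 * 0.3 * 24.2300

4.5068 mm/day


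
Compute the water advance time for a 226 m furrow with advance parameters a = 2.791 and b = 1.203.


t = (L/a)^(1/b)
t = (226/2.791)^(1/1.203)
t = 80.974561^(1/1.203)

38.5767 min


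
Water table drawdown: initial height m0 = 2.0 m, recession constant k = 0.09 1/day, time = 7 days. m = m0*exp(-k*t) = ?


m = m0 * exp(-k*t)
m = 2.0 * exp(-0.09 * 7)
m = 2.0 * exp(-0.6300)

1.0652 m


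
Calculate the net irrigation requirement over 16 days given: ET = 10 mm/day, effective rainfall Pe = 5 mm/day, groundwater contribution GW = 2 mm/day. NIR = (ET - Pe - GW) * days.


Daily deficit = ET - Pe - GW = 10 - 5 - 2 = 3 mm/day
NIR = 3 * 16 = 48 mm

48.0000 mm


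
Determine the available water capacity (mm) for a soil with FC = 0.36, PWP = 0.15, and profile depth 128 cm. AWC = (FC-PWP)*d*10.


AWC = (FC - PWP) * d * 10
AWC = (0.36 - 0.15) * 128 * 10
AWC = 0.2100 * 128 * 10

268.8000 mm


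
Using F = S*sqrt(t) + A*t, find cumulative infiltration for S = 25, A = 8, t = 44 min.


F = S*sqrt(t) + A*t
F = 25*sqrt(44) + 8*44
F = 25*6.633250 + 352

517.8312 mm


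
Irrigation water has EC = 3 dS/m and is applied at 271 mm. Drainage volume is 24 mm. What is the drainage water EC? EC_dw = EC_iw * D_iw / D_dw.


EC_dw = EC_iw * D_iw / D_dw
EC_dw = 3 * 271 / 24
EC_dw = 813 / 24

33.8750 dS/m


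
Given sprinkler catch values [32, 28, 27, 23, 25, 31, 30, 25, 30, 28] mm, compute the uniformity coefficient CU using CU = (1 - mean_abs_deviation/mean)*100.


mean = 27.900000 mm
MAD = 2.320000 mm
CU = (1 - 2.320000/27.900000)*100

91.6846 %


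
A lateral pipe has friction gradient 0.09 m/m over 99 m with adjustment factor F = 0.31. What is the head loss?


hf = J * L * F = 0.09 * 99 * 0.31 = 2.7621 m

2.7621 m


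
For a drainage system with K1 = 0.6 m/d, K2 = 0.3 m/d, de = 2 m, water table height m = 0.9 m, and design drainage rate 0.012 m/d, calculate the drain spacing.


S^2 = 8*K2*de*m/q + 4*K1*m^2/q
S^2 = 8*0.3*2*0.9/0.012 + 4*0.6*0.9^2/0.012
S = sqrt(522.0000)

22.8473 m


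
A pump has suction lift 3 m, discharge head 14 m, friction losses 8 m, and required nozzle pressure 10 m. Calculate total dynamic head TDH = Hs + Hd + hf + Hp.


TDH = Hs + Hd + hf + Hp = 3 + 14 + 8 + 10 = 35

35 m


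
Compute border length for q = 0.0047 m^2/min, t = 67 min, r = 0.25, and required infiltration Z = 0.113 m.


L = q*t/((1+r)*Z)
L = 0.0047*67/((1+0.25)*0.113)
L = 0.3149/0.14125

2.2294 m


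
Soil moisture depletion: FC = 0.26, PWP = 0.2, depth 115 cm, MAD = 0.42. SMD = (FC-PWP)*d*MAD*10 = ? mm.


SMD = (FC - PWP) * d * MAD * 10
SMD = (0.26 - 0.2) * 115 * 0.42 * 10
SMD = 0.0600 * 115 * 0.42 * 10

28.9800 mm


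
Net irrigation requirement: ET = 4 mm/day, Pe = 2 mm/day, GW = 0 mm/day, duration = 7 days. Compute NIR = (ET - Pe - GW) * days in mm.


Daily deficit = ET - Pe - GW = 4 - 2 - 0 = 2 mm/day
NIR = 2 * 7 = 14 mm

14.0000 mm


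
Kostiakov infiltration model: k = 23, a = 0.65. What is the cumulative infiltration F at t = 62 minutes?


F = k * t^a = 23 * 62^0.65
F = 23 * 14.623610

336.3430 mm


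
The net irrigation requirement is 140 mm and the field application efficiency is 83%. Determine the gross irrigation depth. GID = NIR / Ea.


Ea = 83% = 0.83
GID = NIR / Ea = 140 / 0.83 = 168.6747 mm

168.6747 mm


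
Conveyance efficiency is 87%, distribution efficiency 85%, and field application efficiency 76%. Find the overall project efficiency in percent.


Ec = 0.87, Eb = 0.85, Ea = 0.76
E = 0.87 * 0.85 * 0.76 * 100 = 56.2020%

56.2020 %


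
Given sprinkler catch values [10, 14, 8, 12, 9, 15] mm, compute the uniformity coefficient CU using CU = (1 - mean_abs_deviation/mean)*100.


mean = 11.333333 mm
MAD = 2.333333 mm
CU = (1 - 2.333333/11.333333)*100

79.4118 %


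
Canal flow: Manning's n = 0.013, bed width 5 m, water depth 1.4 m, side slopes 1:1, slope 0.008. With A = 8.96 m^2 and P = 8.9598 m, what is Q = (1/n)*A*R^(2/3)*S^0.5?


R = A/P = 8.96/8.9598 = 1.000022
Q = (1/0.013) * 8.96 * 1.000022^(2/3) * 0.008^0.5

61.6476 m^3/s


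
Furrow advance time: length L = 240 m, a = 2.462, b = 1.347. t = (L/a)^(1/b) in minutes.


t = (L/a)^(1/b)
t = (240/2.462)^(1/1.347)
t = 97.481722^(1/1.347)

29.9611 min


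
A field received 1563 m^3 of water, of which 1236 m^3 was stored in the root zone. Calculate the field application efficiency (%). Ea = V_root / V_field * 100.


Ea = V_root / V_field * 100 = 1236 / 1563 * 100 = 79.0787%

79.0787 %


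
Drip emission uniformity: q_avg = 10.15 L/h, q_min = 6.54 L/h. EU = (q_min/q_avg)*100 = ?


EU = (q_min/q_avg)*100 = (6.54/10.15)*100 = 64.4335%

64.4335 %


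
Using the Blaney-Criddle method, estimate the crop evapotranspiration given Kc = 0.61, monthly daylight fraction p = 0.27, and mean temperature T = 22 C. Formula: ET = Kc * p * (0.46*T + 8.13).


ET = Kc * p * (0.46*T + 8.13)
ET = 0.61 * 0.27 * (0.46*22 + 8.13)
ET = 0.61 * 0.27 * 18.2500

3.0058 mm/day


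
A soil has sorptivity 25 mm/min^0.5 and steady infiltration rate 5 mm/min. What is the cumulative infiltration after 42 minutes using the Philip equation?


F = S*sqrt(t) + A*t
F = 25*sqrt(42) + 5*42
F = 25*6.480741 + 210

372.0185 mm


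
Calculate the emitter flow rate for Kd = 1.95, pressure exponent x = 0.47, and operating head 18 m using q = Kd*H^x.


q = Kd * H^x = 1.95 * 18^0.47 = 1.95 * 3.890255

7.5860 L/h


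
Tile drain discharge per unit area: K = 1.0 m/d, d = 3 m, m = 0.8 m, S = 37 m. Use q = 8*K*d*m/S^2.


q = 8*K*d*m/S^2
q = 8*1.0*3*0.8/37^2
q = 19.2000 / 1369

0.0140 m/d


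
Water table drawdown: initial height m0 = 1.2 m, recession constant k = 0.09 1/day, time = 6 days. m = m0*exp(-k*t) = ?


m = m0 * exp(-k*t)
m = 1.2 * exp(-0.09 * 6)
m = 1.2 * exp(-0.5400)

0.6993 m


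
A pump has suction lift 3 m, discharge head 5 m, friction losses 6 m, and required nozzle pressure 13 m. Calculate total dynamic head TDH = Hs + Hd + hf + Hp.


TDH = Hs + Hd + hf + Hp = 3 + 5 + 6 + 13 = 27

27 m


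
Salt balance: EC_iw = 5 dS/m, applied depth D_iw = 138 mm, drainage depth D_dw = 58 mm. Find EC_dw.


EC_dw = EC_iw * D_iw / D_dw
EC_dw = 5 * 138 / 58
EC_dw = 690 / 58

11.8966 dS/m


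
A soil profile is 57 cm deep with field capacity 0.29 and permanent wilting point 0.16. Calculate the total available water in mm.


AWC = (FC - PWP) * d * 10
AWC = (0.29 - 0.16) * 57 * 10
AWC = 0.1300 * 57 * 10

74.1000 mm


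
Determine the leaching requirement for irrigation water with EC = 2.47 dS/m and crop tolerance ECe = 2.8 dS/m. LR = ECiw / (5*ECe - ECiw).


LR = ECiw / (5*ECe - ECiw)
LR = 2.47 / (5*2.8 - 2.47)
LR = 2.47 / 11.5300

0.2142


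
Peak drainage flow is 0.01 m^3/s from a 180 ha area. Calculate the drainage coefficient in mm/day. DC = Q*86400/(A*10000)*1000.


DC = Q * 86400 / (A * 10000) * 1000
DC = 0.01 * 86400 / (180 * 10000) * 1000
DC = 864000.0000 / 1800000

0.4800 mm/day


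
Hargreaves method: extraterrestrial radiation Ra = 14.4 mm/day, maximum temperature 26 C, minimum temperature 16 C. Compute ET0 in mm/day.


Tmean = (Tmax + Tmin)/2 = (26 + 16)/2 = 21.0
ET0 = 0.0023 * 14.4 * (21.0 + 17.8) * sqrt(26 - 16)
ET0 = 0.0023 * 14.4 * 38.8 * 3.162278

4.0637 mm/day


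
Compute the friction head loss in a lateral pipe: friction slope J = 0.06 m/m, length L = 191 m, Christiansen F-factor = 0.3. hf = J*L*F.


hf = J * L * F = 0.06 * 191 * 0.3 = 3.4380 m

3.4380 m


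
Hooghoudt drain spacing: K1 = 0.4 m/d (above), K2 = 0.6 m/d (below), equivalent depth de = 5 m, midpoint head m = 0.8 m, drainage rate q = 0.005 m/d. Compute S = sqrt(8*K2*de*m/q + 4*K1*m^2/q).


S^2 = 8*K2*de*m/q + 4*K1*m^2/q
S^2 = 8*0.6*5*0.8/0.005 + 4*0.4*0.8^2/0.005
S = sqrt(4044.8000)

63.5987 m


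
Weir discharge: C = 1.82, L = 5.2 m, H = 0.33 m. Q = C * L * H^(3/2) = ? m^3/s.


Q = C * L * H^(3/2) = 1.82 * 5.2 * 0.33^1.5 = 1.82 * 5.2 * 0.189571

1.7941 m^3/s


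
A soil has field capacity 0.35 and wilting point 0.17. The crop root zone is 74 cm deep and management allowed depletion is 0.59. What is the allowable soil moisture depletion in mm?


SMD = (FC - PWP) * d * MAD * 10
SMD = (0.35 - 0.17) * 74 * 0.59 * 10
SMD = 0.1800 * 74 * 0.59 * 10

78.5880 mm


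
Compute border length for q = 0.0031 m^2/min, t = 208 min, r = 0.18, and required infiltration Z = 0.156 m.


L = q*t/((1+r)*Z)
L = 0.0031*208/((1+0.18)*0.156)
L = 0.6448/0.18408

3.5028 m


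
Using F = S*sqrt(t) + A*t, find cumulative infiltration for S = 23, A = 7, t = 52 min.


F = S*sqrt(t) + A*t
F = 23*sqrt(52) + 7*52
F = 23*7.211103 + 364

529.8554 mm


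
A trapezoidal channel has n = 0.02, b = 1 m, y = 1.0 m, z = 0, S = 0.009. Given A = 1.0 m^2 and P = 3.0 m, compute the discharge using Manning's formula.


R = A/P = 1.0/3.0 = 0.333333
Q = (1/0.02) * 1.0 * 0.333333^(2/3) * 0.009^0.5

2.2804 m^3/s


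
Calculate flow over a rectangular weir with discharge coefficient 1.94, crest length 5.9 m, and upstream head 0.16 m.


Q = C * L * H^(3/2) = 1.94 * 5.9 * 0.16^1.5 = 1.94 * 5.9 * 0.064000

0.7325 m^3/s


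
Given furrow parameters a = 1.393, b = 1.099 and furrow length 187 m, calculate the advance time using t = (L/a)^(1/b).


t = (L/a)^(1/b)
t = (187/1.393)^(1/1.099)
t = 134.242642^(1/1.099)

86.3388 min


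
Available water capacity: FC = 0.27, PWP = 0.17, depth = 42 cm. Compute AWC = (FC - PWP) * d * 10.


AWC = (FC - PWP) * d * 10
AWC = (0.27 - 0.17) * 42 * 10
AWC = 0.1000 * 42 * 10

42.0000 mm


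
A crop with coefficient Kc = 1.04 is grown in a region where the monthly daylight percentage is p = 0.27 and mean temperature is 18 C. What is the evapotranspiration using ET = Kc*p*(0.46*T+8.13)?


ET = Kc * p * (0.46*T + 8.13)
ET = 1.04 * 0.27 * (0.46*18 + 8.13)
ET = 1.04 * 0.27 * 16.4100

4.6079 mm/day


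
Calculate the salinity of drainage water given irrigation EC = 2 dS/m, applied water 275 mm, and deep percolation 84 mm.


EC_dw = EC_iw * D_iw / D_dw
EC_dw = 2 * 275 / 84
EC_dw = 550 / 84

6.5476 dS/m


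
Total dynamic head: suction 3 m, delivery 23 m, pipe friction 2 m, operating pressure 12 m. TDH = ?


TDH = Hs + Hd + hf + Hp = 3 + 23 + 2 + 12 = 40

40 m


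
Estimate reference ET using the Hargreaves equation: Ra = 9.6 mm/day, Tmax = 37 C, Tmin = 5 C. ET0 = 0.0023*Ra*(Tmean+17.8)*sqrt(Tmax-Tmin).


Tmean = (Tmax + Tmin)/2 = (37 + 5)/2 = 21.0
ET0 = 0.0023 * 9.6 * (21.0 + 17.8) * sqrt(37 - 5)
ET0 = 0.0023 * 9.6 * 38.8 * 5.656854

4.8462 mm/day


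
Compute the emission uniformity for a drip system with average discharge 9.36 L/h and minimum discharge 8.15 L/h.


EU = (q_min/q_avg)*100 = (8.15/9.36)*100 = 87.0726%

87.0726 %


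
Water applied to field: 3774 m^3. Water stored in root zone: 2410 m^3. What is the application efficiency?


Ea = V_root / V_field * 100 = 2410 / 3774 * 100 = 63.8580%

63.8580 %


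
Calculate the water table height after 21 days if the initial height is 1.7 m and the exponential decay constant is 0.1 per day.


m = m0 * exp(-k*t)
m = 1.7 * exp(-0.1 * 21)
m = 1.7 * exp(-2.1000)

0.2082 m


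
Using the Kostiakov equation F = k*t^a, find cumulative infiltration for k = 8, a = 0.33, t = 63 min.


F = k * t^a = 8 * 63^0.33
F = 8 * 3.924482

31.3959 mm


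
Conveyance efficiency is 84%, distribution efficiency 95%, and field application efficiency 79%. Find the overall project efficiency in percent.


Ec = 0.84, Eb = 0.95, Ea = 0.79
E = 0.84 * 0.95 * 0.79 * 100 = 63.0420%

63.0420 %


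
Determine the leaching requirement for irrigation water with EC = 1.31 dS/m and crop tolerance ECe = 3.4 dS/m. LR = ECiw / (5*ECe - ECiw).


LR = ECiw / (5*ECe - ECiw)
LR = 1.31 / (5*3.4 - 1.31)
LR = 1.31 / 15.6900

0.0835


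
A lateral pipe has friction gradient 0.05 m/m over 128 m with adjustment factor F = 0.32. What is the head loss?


hf = J * L * F = 0.05 * 128 * 0.32 = 2.0480 m

2.0480 m


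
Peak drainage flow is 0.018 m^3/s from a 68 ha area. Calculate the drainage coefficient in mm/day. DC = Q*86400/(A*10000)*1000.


DC = Q * 86400 / (A * 10000) * 1000
DC = 0.018 * 86400 / (68 * 10000) * 1000
DC = 1555200.0000 / 680000

2.2871 mm/day


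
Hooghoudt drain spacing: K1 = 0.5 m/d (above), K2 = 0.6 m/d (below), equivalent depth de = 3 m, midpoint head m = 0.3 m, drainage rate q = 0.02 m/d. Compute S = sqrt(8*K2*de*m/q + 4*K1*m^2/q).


S^2 = 8*K2*de*m/q + 4*K1*m^2/q
S^2 = 8*0.6*3*0.3/0.02 + 4*0.5*0.3^2/0.02
S = sqrt(225.0000)

15.0000 m


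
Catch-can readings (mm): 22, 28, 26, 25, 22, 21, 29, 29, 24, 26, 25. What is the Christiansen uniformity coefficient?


mean = 25.181818 mm
MAD = 2.198347 mm
CU = (1 - 2.198347/25.181818)*100

91.2701 %


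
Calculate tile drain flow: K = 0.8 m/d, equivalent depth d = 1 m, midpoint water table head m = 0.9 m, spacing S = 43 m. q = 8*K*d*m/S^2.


q = 8*K*d*m/S^2
q = 8*0.8*1*0.9/43^2
q = 5.7600 / 1849

0.0031 m/d


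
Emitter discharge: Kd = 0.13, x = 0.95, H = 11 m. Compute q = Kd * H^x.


q = Kd * H^x = 0.13 * 11^0.95 = 0.13 * 9.757152

1.2684 L/h


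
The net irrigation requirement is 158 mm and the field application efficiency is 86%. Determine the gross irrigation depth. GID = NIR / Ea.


Ea = 86% = 0.86
GID = NIR / Ea = 158 / 0.86 = 183.7209 mm

183.7209 mm


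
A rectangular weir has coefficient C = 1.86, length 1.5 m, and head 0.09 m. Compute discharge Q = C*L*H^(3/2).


Q = C * L * H^(3/2) = 1.86 * 1.5 * 0.09^1.5 = 1.86 * 1.5 * 0.027000

0.0753 m^3/s


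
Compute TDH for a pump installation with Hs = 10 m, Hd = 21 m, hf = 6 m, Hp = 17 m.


TDH = Hs + Hd + hf + Hp = 10 + 21 + 6 + 17 = 54

54 m


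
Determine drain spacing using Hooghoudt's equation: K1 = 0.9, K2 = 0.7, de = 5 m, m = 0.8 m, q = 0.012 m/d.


S^2 = 8*K2*de*m/q + 4*K1*m^2/q
S^2 = 8*0.7*5*0.8/0.012 + 4*0.9*0.8^2/0.012
S = sqrt(2058.6667)

45.3725 m


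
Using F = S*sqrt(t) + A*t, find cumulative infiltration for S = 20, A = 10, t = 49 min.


F = S*sqrt(t) + A*t
F = 20*sqrt(49) + 10*49
F = 20*7.000000 + 490

630.0000 mm


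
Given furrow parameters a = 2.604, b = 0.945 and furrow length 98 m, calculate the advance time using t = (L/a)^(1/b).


t = (L/a)^(1/b)
t = (98/2.604)^(1/0.945)
t = 37.634409^(1/0.945)

46.4821 min


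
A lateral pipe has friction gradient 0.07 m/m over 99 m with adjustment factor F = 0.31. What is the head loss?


hf = J * L * F = 0.07 * 99 * 0.31 = 2.1483 m

2.1483 m


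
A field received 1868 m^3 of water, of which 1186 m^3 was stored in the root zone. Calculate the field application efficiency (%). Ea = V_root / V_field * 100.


Ea = V_root / V_field * 100 = 1186 / 1868 * 100 = 63.4904%

63.4904 %


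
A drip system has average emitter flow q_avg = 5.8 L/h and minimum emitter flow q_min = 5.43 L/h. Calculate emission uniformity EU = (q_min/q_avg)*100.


EU = (q_min/q_avg)*100 = (5.43/5.8)*100 = 93.6207%

93.6207 %


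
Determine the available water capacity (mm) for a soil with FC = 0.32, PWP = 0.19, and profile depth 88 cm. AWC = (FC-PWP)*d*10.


AWC = (FC - PWP) * d * 10
AWC = (0.32 - 0.19) * 88 * 10
AWC = 0.1300 * 88 * 10

114.4000 mm


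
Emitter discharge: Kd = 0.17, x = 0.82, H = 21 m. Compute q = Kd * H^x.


q = Kd * H^x = 0.17 * 21^0.82 = 0.17 * 12.140032

2.0638 L/h


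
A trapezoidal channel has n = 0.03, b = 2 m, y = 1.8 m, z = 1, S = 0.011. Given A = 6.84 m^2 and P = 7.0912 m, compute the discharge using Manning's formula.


R = A/P = 6.84/7.0912 = 0.964576
Q = (1/0.03) * 6.84 * 0.964576^(2/3) * 0.011^0.5

23.3447 m^3/s


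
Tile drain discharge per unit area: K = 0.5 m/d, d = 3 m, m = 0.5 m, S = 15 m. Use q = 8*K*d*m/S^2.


q = 8*K*d*m/S^2
q = 8*0.5*3*0.5/15^2
q = 6.0000 / 225

0.0267 m/d


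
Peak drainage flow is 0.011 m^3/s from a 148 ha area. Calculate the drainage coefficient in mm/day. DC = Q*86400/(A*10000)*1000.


DC = Q * 86400 / (A * 10000) * 1000
DC = 0.011 * 86400 / (148 * 10000) * 1000
DC = 950400.0000 / 1480000

0.6422 mm/day


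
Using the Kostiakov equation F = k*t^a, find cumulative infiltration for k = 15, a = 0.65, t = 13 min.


F = k * t^a = 15 * 13^0.65
F = 15 * 5.297405

79.4611 mm


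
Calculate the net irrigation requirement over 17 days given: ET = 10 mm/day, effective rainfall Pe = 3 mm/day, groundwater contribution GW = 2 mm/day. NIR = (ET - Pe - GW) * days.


Daily deficit = ET - Pe - GW = 10 - 3 - 2 = 5 mm/day
NIR = 5 * 17 = 85 mm

85.0000 mm


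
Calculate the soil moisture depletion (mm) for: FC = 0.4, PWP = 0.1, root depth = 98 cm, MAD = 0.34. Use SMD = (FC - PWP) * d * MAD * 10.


SMD = (FC - PWP) * d * MAD * 10
SMD = (0.4 - 0.1) * 98 * 0.34 * 10
SMD = 0.3000 * 98 * 0.34 * 10

99.9600 mm


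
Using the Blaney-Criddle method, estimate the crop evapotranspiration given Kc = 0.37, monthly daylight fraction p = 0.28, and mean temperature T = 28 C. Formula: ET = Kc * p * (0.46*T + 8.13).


ET = Kc * p * (0.46*T + 8.13)
ET = 0.37 * 0.28 * (0.46*28 + 8.13)
ET = 0.37 * 0.28 * 21.0100

2.1766 mm/day


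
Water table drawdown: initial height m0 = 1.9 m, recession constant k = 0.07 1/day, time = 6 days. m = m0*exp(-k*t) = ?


m = m0 * exp(-k*t)
m = 1.9 * exp(-0.07 * 6)
m = 1.9 * exp(-0.4200)

1.2484 m


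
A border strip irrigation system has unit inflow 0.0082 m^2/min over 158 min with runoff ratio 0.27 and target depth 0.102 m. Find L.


L = q*t/((1+r)*Z)
L = 0.0082*158/((1+0.27)*0.102)
L = 1.2956/0.12954

10.0015 m


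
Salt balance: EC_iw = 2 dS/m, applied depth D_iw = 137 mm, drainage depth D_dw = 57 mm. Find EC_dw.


EC_dw = EC_iw * D_iw / D_dw
EC_dw = 2 * 137 / 57
EC_dw = 274 / 57

4.8070 dS/m


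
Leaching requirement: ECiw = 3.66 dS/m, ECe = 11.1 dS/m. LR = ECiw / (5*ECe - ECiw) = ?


LR = ECiw / (5*ECe - ECiw)
LR = 3.66 / (5*11.1 - 3.66)
LR = 3.66 / 51.8400

0.0706


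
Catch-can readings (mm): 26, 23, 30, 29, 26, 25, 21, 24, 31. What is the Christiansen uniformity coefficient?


mean = 26.111111 mm
MAD = 2.592593 mm
CU = (1 - 2.592593/26.111111)*100

90.0709 %


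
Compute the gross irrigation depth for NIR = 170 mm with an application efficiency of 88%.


Ea = 88% = 0.88
GID = NIR / Ea = 170 / 0.88 = 193.1818 mm

193.1818 mm


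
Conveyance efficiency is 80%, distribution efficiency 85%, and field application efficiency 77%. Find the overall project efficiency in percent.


Ec = 0.8, Eb = 0.85, Ea = 0.77
E = 0.8 * 0.85 * 0.77 * 100 = 52.3600%

52.3600 %


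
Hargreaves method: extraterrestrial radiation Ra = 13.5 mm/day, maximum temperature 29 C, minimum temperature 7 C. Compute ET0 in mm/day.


Tmean = (Tmax + Tmin)/2 = (29 + 7)/2 = 18.0
ET0 = 0.0023 * 13.5 * (18.0 + 17.8) * sqrt(29 - 7)
ET0 = 0.0023 * 13.5 * 35.8 * 4.690416

5.2138 mm/day


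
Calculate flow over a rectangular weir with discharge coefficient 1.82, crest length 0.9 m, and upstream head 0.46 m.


Q = C * L * H^(3/2) = 1.82 * 0.9 * 0.46^1.5 = 1.82 * 0.9 * 0.311987

0.5110 m^3/s


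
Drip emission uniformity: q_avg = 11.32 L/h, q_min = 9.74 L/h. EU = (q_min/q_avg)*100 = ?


EU = (q_min/q_avg)*100 = (9.74/11.32)*100 = 86.0424%

86.0424 %


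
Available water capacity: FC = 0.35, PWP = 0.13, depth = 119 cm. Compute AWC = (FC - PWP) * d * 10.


AWC = (FC - PWP) * d * 10
AWC = (0.35 - 0.13) * 119 * 10
AWC = 0.2200 * 119 * 10

261.8000 mm


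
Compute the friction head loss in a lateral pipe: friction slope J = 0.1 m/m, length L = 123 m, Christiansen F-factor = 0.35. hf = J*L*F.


hf = J * L * F = 0.1 * 123 * 0.35 = 4.3050 m

4.3050 m


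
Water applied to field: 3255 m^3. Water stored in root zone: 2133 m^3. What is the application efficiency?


Ea = V_root / V_field * 100 = 2133 / 3255 * 100 = 65.5300%

65.5300 %


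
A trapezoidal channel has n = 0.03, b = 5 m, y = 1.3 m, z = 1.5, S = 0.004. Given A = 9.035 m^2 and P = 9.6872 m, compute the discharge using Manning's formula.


R = A/P = 9.035/9.6872 = 0.932674
Q = (1/0.03) * 9.035 * 0.932674^(2/3) * 0.004^0.5

18.1826 m^3/s


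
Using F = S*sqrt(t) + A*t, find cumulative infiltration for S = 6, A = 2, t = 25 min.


F = S*sqrt(t) + A*t
F = 6*sqrt(25) + 2*25
F = 6*5.000000 + 50

80.0000 mm


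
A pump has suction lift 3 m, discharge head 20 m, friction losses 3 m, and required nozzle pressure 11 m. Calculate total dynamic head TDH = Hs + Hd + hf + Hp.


TDH = Hs + Hd + hf + Hp = 3 + 20 + 3 + 11 = 37

37 m


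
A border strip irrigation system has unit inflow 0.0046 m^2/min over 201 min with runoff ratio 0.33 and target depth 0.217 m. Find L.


L = q*t/((1+r)*Z)
L = 0.0046*201/((1+0.33)*0.217)
L = 0.9246/0.28861

3.2036 m


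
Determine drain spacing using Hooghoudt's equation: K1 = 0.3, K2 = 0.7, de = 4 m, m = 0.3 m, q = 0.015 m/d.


S^2 = 8*K2*de*m/q + 4*K1*m^2/q
S^2 = 8*0.7*4*0.3/0.015 + 4*0.3*0.3^2/0.015
S = sqrt(455.2000)

21.3354 m


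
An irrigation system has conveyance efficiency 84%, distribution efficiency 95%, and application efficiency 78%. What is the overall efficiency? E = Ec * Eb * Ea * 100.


Ec = 0.84, Eb = 0.95, Ea = 0.78
E = 0.84 * 0.95 * 0.78 * 100 = 62.2440%

62.2440 %


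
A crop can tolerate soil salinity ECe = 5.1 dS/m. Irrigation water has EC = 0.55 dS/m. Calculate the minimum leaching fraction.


LR = ECiw / (5*ECe - ECiw)
LR = 0.55 / (5*5.1 - 0.55)
LR = 0.55 / 24.9500

0.0220


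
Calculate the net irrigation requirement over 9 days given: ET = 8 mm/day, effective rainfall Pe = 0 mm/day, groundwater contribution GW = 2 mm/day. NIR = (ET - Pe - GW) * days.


Daily deficit = ET - Pe - GW = 8 - 0 - 2 = 6 mm/day
NIR = 6 * 9 = 54 mm

54.0000 mm


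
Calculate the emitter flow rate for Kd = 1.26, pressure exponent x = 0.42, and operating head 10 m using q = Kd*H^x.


q = Kd * H^x = 1.26 * 10^0.42 = 1.26 * 2.630268

3.3141 L/h


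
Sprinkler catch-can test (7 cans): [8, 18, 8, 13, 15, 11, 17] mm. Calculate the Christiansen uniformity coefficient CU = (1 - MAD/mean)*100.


mean = 12.857143 mm
MAD = 3.306122 mm
CU = (1 - 3.306122/12.857143)*100

74.2857 %


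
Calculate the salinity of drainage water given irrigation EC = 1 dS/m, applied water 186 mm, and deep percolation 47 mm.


EC_dw = EC_iw * D_iw / D_dw
EC_dw = 1 * 186 / 47
EC_dw = 186 / 47

3.9574 dS/m


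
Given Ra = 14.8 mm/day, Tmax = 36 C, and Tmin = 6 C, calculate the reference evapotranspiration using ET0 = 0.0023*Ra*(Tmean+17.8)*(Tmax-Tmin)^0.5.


Tmean = (Tmax + Tmin)/2 = (36 + 6)/2 = 21.0
ET0 = 0.0023 * 14.8 * (21.0 + 17.8) * sqrt(36 - 6)
ET0 = 0.0023 * 14.8 * 38.8 * 5.477226

7.2341 mm/day


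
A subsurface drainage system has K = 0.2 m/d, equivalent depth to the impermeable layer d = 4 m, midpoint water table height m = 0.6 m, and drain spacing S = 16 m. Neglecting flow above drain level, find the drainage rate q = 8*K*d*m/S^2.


q = 8*K*d*m/S^2
q = 8*0.2*4*0.6/16^2
q = 3.8400 / 256

0.0150 m/d


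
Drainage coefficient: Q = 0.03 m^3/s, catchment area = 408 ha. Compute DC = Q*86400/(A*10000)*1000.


DC = Q * 86400 / (A * 10000) * 1000
DC = 0.03 * 86400 / (408 * 10000) * 1000
DC = 2592000.0000 / 4080000

0.6353 mm/day


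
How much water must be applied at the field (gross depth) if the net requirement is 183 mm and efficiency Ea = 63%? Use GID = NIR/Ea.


Ea = 63% = 0.63
GID = NIR / Ea = 183 / 0.63 = 290.4762 mm

290.4762 mm


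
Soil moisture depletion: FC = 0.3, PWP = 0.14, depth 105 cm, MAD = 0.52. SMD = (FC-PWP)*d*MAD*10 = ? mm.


SMD = (FC - PWP) * d * MAD * 10
SMD = (0.3 - 0.14) * 105 * 0.52 * 10
SMD = 0.1600 * 105 * 0.52 * 10

87.3600 mm


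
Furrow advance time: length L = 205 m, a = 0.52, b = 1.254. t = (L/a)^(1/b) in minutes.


t = (L/a)^(1/b)
t = (205/0.52)^(1/1.254)
t = 394.230769^(1/1.254)

117.4834 min


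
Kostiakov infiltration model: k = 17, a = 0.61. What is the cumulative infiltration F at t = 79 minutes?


F = k * t^a = 17 * 79^0.61
F = 17 * 14.373169

244.3439 mm


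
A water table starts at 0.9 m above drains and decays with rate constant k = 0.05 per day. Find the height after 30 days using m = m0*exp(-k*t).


m = m0 * exp(-k*t)
m = 0.9 * exp(-0.05 * 30)
m = 0.9 * exp(-1.5000)

0.2008 m


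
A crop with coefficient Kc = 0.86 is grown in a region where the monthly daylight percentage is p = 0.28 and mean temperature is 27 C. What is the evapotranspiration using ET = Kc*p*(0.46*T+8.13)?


ET = Kc * p * (0.46*T + 8.13)
ET = 0.86 * 0.28 * (0.46*27 + 8.13)
ET = 0.86 * 0.28 * 20.5500

4.9484 mm/day


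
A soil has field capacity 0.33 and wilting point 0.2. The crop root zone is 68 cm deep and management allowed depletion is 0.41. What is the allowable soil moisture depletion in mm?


SMD = (FC - PWP) * d * MAD * 10
SMD = (0.33 - 0.2) * 68 * 0.41 * 10
SMD = 0.1300 * 68 * 0.41 * 10

36.2440 mm


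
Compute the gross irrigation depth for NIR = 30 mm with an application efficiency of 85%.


Ea = 85% = 0.85
GID = NIR / Ea = 30 / 0.85 = 35.2941 mm

35.2941 mm


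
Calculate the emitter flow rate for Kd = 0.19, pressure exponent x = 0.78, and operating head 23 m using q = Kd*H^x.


q = Kd * H^x = 0.19 * 23^0.78 = 0.19 * 11.538456

2.1923 L/h


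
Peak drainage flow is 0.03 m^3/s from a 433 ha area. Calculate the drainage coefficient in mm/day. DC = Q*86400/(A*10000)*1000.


DC = Q * 86400 / (A * 10000) * 1000
DC = 0.03 * 86400 / (433 * 10000) * 1000
DC = 2592000.0000 / 4330000

0.5986 mm/day


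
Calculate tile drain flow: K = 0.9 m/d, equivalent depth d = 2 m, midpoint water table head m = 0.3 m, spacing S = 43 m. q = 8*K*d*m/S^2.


q = 8*K*d*m/S^2
q = 8*0.9*2*0.3/43^2
q = 4.3200 / 1849

0.0023 m/d


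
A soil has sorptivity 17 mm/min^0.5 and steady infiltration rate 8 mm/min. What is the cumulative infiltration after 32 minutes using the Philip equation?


F = S*sqrt(t) + A*t
F = 17*sqrt(32) + 8*32
F = 17*5.656854 + 256

352.1665 mm


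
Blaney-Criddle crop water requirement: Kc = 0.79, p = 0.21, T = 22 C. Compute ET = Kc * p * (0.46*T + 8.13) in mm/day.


ET = Kc * p * (0.46*T + 8.13)
ET = 0.79 * 0.21 * (0.46*22 + 8.13)
ET = 0.79 * 0.21 * 18.2500

3.0277 mm/day


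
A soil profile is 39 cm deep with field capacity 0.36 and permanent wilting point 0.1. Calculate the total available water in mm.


AWC = (FC - PWP) * d * 10
AWC = (0.36 - 0.1) * 39 * 10
AWC = 0.2600 * 39 * 10

101.4000 mm


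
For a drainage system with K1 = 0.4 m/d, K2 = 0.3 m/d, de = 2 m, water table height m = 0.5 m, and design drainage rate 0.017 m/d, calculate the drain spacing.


S^2 = 8*K2*de*m/q + 4*K1*m^2/q
S^2 = 8*0.3*2*0.5/0.017 + 4*0.4*0.5^2/0.017
S = sqrt(164.7059)

12.8338 m


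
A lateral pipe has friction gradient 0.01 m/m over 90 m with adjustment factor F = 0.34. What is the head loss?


hf = J * L * F = 0.01 * 90 * 0.34 = 0.3060 m

0.3060 m


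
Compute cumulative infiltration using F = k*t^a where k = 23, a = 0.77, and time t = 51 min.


F = k * t^a = 23 * 51^0.77
F = 23 * 20.645673

474.8505 mm


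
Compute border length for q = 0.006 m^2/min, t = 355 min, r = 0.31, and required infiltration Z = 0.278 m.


L = q*t/((1+r)*Z)
L = 0.006*355/((1+0.31)*0.278)
L = 2.13/0.36418

5.8488 m


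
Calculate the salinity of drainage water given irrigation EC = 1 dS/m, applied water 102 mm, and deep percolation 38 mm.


EC_dw = EC_iw * D_iw / D_dw
EC_dw = 1 * 102 / 38
EC_dw = 102 / 38

2.6842 dS/m


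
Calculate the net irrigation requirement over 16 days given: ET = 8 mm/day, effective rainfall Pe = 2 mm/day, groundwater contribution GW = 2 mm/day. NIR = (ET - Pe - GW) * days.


Daily deficit = ET - Pe - GW = 8 - 2 - 2 = 4 mm/day
NIR = 4 * 16 = 64 mm

64.0000 mm


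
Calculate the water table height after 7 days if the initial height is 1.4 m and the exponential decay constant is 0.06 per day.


m = m0 * exp(-k*t)
m = 1.4 * exp(-0.06 * 7)
m = 1.4 * exp(-0.4200)

0.9199 m


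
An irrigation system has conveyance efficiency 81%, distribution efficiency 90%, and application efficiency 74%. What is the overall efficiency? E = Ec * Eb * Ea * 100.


Ec = 0.81, Eb = 0.9, Ea = 0.74
E = 0.81 * 0.9 * 0.74 * 100 = 53.9460%

53.9460 %


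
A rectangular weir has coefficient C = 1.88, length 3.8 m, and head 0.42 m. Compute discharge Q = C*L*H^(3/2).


Q = C * L * H^(3/2) = 1.88 * 3.8 * 0.42^1.5 = 1.88 * 3.8 * 0.272191

1.9445 m^3/s


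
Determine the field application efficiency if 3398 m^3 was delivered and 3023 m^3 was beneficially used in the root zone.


Ea = V_root / V_field * 100 = 3023 / 3398 * 100 = 88.9641%

88.9641 %


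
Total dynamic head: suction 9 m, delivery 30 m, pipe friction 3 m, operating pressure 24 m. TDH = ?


TDH = Hs + Hd + hf + Hp = 9 + 30 + 3 + 24 = 66

66 m


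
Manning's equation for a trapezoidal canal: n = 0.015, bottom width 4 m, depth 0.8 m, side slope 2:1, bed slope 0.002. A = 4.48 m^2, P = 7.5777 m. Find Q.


R = A/P = 4.48/7.5777 = 0.591208
Q = (1/0.015) * 4.48 * 0.591208^(2/3) * 0.002^0.5

9.4087 m^3/s


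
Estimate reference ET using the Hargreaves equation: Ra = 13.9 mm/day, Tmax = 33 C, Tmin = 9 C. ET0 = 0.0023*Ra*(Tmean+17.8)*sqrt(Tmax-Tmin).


Tmean = (Tmax + Tmin)/2 = (33 + 9)/2 = 21.0
ET0 = 0.0023 * 13.9 * (21.0 + 17.8) * sqrt(33 - 9)
ET0 = 0.0023 * 13.9 * 38.8 * 4.898979

6.0769 mm/day


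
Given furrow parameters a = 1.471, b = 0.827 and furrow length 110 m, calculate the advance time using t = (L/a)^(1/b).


t = (L/a)^(1/b)
t = (110/1.471)^(1/0.827)
t = 74.779062^(1/0.827)

184.3978 min


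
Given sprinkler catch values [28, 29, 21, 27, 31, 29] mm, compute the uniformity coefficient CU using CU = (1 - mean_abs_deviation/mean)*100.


mean = 27.500000 mm
MAD = 2.333333 mm
CU = (1 - 2.333333/27.500000)*100

91.5152 %


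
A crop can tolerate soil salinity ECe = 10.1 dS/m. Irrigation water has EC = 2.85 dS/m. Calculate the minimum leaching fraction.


LR = ECiw / (5*ECe - ECiw)
LR = 2.85 / (5*10.1 - 2.85)
LR = 2.85 / 47.6500

0.0598


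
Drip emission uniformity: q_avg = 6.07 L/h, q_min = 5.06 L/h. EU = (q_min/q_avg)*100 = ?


EU = (q_min/q_avg)*100 = (5.06/6.07)*100 = 83.3608%

83.3608 %


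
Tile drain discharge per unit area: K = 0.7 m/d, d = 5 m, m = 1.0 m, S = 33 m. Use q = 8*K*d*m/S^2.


q = 8*K*d*m/S^2
q = 8*0.7*5*1.0/33^2
q = 28.0000 / 1089

0.0257 m/d


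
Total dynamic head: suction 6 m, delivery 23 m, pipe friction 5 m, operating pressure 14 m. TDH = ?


TDH = Hs + Hd + hf + Hp = 6 + 23 + 5 + 14 = 48

48 m


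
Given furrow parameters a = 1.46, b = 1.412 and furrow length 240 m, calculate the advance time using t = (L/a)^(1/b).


t = (L/a)^(1/b)
t = (240/1.46)^(1/1.412)
t = 164.383562^(1/1.412)

37.0941 min


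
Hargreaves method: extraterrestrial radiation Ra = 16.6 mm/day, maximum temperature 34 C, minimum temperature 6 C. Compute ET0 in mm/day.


Tmean = (Tmax + Tmin)/2 = (34 + 6)/2 = 20.0
ET0 = 0.0023 * 16.6 * (20.0 + 17.8) * sqrt(34 - 6)
ET0 = 0.0023 * 16.6 * 37.8 * 5.291503

7.6367 mm/day


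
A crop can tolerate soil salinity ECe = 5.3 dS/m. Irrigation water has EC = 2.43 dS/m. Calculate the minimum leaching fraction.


LR = ECiw / (5*ECe - ECiw)
LR = 2.43 / (5*5.3 - 2.43)
LR = 2.43 / 24.0700

0.1010
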